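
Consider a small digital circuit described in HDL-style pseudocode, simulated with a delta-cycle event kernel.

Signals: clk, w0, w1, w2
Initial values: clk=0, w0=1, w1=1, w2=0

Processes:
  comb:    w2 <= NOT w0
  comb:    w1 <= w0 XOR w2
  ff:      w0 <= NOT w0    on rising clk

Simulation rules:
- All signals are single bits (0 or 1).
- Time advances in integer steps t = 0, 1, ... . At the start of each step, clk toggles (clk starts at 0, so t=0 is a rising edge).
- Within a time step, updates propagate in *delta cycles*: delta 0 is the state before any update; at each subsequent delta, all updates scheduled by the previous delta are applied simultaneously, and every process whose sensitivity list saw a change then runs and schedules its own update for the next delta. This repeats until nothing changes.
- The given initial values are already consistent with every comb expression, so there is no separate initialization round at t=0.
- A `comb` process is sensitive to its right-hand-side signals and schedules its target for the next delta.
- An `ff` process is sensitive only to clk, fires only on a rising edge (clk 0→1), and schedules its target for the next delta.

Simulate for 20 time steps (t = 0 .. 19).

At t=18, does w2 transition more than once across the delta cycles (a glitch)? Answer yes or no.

t=0 Δ0: w2=0 w0=1 clk=0 w1=1
  Δ1: clk:0→1
  Δ2: w0:1→0
  Δ3: w2:0→1, w1:1→0
  Δ4: w1:0→1
  (4Δ to stable)
t=1 Δ0: w2=1 w0=0 clk=1 w1=1
  Δ1: clk:1→0
  (1Δ to stable)
t=2 Δ0: w2=1 w0=0 clk=0 w1=1
  Δ1: clk:0→1
  Δ2: w0:0→1
  Δ3: w2:1→0, w1:1→0
  Δ4: w1:0→1
  (4Δ to stable)
t=3 Δ0: w2=0 w0=1 clk=1 w1=1
  Δ1: clk:1→0
  (1Δ to stable)
t=4 Δ0: w2=0 w0=1 clk=0 w1=1
  Δ1: clk:0→1
  Δ2: w0:1→0
  Δ3: w2:0→1, w1:1→0
  Δ4: w1:0→1
  (4Δ to stable)
t=5 Δ0: w2=1 w0=0 clk=1 w1=1
  Δ1: clk:1→0
  (1Δ to stable)
t=6 Δ0: w2=1 w0=0 clk=0 w1=1
  Δ1: clk:0→1
  Δ2: w0:0→1
  Δ3: w2:1→0, w1:1→0
  Δ4: w1:0→1
  (4Δ to stable)
t=7 Δ0: w2=0 w0=1 clk=1 w1=1
  Δ1: clk:1→0
  (1Δ to stable)
t=8 Δ0: w2=0 w0=1 clk=0 w1=1
  Δ1: clk:0→1
  Δ2: w0:1→0
  Δ3: w2:0→1, w1:1→0
  Δ4: w1:0→1
  (4Δ to stable)
t=9 Δ0: w2=1 w0=0 clk=1 w1=1
  Δ1: clk:1→0
  (1Δ to stable)
t=10 Δ0: w2=1 w0=0 clk=0 w1=1
  Δ1: clk:0→1
  Δ2: w0:0→1
  Δ3: w2:1→0, w1:1→0
  Δ4: w1:0→1
  (4Δ to stable)
t=11 Δ0: w2=0 w0=1 clk=1 w1=1
  Δ1: clk:1→0
  (1Δ to stable)
t=12 Δ0: w2=0 w0=1 clk=0 w1=1
  Δ1: clk:0→1
  Δ2: w0:1→0
  Δ3: w2:0→1, w1:1→0
  Δ4: w1:0→1
  (4Δ to stable)
t=13 Δ0: w2=1 w0=0 clk=1 w1=1
  Δ1: clk:1→0
  (1Δ to stable)
t=14 Δ0: w2=1 w0=0 clk=0 w1=1
  Δ1: clk:0→1
  Δ2: w0:0→1
  Δ3: w2:1→0, w1:1→0
  Δ4: w1:0→1
  (4Δ to stable)
t=15 Δ0: w2=0 w0=1 clk=1 w1=1
  Δ1: clk:1→0
  (1Δ to stable)
t=16 Δ0: w2=0 w0=1 clk=0 w1=1
  Δ1: clk:0→1
  Δ2: w0:1→0
  Δ3: w2:0→1, w1:1→0
  Δ4: w1:0→1
  (4Δ to stable)
t=17 Δ0: w2=1 w0=0 clk=1 w1=1
  Δ1: clk:1→0
  (1Δ to stable)
t=18 Δ0: w2=1 w0=0 clk=0 w1=1
  Δ1: clk:0→1
  Δ2: w0:0→1
  Δ3: w2:1→0, w1:1→0
  Δ4: w1:0→1
  (4Δ to stable)
t=19 Δ0: w2=0 w0=1 clk=1 w1=1
  Δ1: clk:1→0
  (1Δ to stable)

no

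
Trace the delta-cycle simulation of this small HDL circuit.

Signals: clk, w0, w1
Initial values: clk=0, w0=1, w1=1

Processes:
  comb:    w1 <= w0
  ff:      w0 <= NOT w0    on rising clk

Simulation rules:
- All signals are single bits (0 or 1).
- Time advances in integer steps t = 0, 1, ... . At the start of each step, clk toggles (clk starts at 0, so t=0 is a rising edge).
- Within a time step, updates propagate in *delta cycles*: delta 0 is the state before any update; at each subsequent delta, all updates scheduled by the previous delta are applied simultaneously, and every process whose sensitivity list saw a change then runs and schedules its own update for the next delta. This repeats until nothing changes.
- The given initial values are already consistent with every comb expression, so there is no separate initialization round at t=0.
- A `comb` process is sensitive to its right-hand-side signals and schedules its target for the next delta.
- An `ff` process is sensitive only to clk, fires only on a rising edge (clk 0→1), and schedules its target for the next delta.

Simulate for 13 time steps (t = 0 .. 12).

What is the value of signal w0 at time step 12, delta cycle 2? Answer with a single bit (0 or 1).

0

t=0 Δ0: w1=1 w0=1 clk=0
  Δ1: clk:0→1
  Δ2: w0:1→0
  Δ3: w1:1→0
  (3Δ to stable)
t=1 Δ0: w1=0 w0=0 clk=1
  Δ1: clk:1→0
  (1Δ to stable)
t=2 Δ0: w1=0 w0=0 clk=0
  Δ1: clk:0→1
  Δ2: w0:0→1
  Δ3: w1:0→1
  (3Δ to stable)
t=3 Δ0: w1=1 w0=1 clk=1
  Δ1: clk:1→0
  (1Δ to stable)
t=4 Δ0: w1=1 w0=1 clk=0
  Δ1: clk:0→1
  Δ2: w0:1→0
  Δ3: w1:1→0
  (3Δ to stable)
t=5 Δ0: w1=0 w0=0 clk=1
  Δ1: clk:1→0
  (1Δ to stable)
t=6 Δ0: w1=0 w0=0 clk=0
  Δ1: clk:0→1
  Δ2: w0:0→1
  Δ3: w1:0→1
  (3Δ to stable)
t=7 Δ0: w1=1 w0=1 clk=1
  Δ1: clk:1→0
  (1Δ to stable)
t=8 Δ0: w1=1 w0=1 clk=0
  Δ1: clk:0→1
  Δ2: w0:1→0
  Δ3: w1:1→0
  (3Δ to stable)
t=9 Δ0: w1=0 w0=0 clk=1
  Δ1: clk:1→0
  (1Δ to stable)
t=10 Δ0: w1=0 w0=0 clk=0
  Δ1: clk:0→1
  Δ2: w0:0→1
  Δ3: w1:0→1
  (3Δ to stable)
t=11 Δ0: w1=1 w0=1 clk=1
  Δ1: clk:1→0
  (1Δ to stable)
t=12 Δ0: w1=1 w0=1 clk=0
  Δ1: clk:0→1
  Δ2: w0:1→0
  Δ3: w1:1→0
  (3Δ to stable)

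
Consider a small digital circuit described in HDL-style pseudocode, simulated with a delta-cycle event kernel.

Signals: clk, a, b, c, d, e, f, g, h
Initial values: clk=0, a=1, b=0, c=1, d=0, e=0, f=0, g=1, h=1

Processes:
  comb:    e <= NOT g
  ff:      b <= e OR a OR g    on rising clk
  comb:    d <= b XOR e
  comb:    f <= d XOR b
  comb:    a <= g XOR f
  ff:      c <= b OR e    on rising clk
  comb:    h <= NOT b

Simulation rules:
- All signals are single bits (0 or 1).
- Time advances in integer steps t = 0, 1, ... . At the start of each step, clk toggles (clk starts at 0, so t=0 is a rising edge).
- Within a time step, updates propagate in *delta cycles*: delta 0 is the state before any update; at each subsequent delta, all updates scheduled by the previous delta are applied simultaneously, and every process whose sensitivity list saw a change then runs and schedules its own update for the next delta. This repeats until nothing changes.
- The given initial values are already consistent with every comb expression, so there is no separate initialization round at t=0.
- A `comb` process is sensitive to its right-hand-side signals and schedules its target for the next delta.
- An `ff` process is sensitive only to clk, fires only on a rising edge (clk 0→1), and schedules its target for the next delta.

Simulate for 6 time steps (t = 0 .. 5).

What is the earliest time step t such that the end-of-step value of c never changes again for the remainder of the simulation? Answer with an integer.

[bits: clk,f,b,e,g,h,d,c,a]
t=0: Δ0=000011011 Δ1=100011011 Δ2=101011001 Δ3=111010101 Δ4=101010100 Δ5=101010101 | 5Δ
t=1: Δ0=101010101 Δ1=001010101 | 1Δ
t=2: Δ0=001010101 Δ1=101010101 Δ2=101010111 | 2Δ
t=3: Δ0=101010111 Δ1=001010111 | 1Δ
t=4: Δ0=001010111 Δ1=101010111 | 1Δ
t=5: Δ0=101010111 Δ1=001010111 | 1Δ

2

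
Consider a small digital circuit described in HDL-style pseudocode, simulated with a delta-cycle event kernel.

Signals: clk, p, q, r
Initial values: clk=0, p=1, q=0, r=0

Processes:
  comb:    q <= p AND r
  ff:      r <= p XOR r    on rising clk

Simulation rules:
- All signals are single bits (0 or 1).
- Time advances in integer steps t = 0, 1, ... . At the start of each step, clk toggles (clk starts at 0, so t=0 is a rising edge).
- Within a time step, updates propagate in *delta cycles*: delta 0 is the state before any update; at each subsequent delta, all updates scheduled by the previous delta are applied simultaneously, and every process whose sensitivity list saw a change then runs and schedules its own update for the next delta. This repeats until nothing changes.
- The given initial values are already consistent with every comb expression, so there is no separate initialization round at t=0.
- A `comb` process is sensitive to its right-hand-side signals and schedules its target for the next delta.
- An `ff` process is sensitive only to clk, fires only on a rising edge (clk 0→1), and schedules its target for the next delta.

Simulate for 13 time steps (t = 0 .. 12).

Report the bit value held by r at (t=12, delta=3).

1

t0.Δ0 clk=0 q=0 p=1 r=0
t0.Δ1 clk=1 q=0 p=1 r=0
t0.Δ2 clk=1 q=0 p=1 r=1
t0.Δ3 clk=1 q=1 p=1 r=1
t1.Δ0 clk=1 q=1 p=1 r=1
t1.Δ1 clk=0 q=1 p=1 r=1
t2.Δ0 clk=0 q=1 p=1 r=1
t2.Δ1 clk=1 q=1 p=1 r=1
t2.Δ2 clk=1 q=1 p=1 r=0
t2.Δ3 clk=1 q=0 p=1 r=0
t3.Δ0 clk=1 q=0 p=1 r=0
t3.Δ1 clk=0 q=0 p=1 r=0
t4.Δ0 clk=0 q=0 p=1 r=0
t4.Δ1 clk=1 q=0 p=1 r=0
t4.Δ2 clk=1 q=0 p=1 r=1
t4.Δ3 clk=1 q=1 p=1 r=1
t5.Δ0 clk=1 q=1 p=1 r=1
t5.Δ1 clk=0 q=1 p=1 r=1
t6.Δ0 clk=0 q=1 p=1 r=1
t6.Δ1 clk=1 q=1 p=1 r=1
t6.Δ2 clk=1 q=1 p=1 r=0
t6.Δ3 clk=1 q=0 p=1 r=0
t7.Δ0 clk=1 q=0 p=1 r=0
t7.Δ1 clk=0 q=0 p=1 r=0
t8.Δ0 clk=0 q=0 p=1 r=0
t8.Δ1 clk=1 q=0 p=1 r=0
t8.Δ2 clk=1 q=0 p=1 r=1
t8.Δ3 clk=1 q=1 p=1 r=1
t9.Δ0 clk=1 q=1 p=1 r=1
t9.Δ1 clk=0 q=1 p=1 r=1
t10.Δ0 clk=0 q=1 p=1 r=1
t10.Δ1 clk=1 q=1 p=1 r=1
t10.Δ2 clk=1 q=1 p=1 r=0
t10.Δ3 clk=1 q=0 p=1 r=0
t11.Δ0 clk=1 q=0 p=1 r=0
t11.Δ1 clk=0 q=0 p=1 r=0
t12.Δ0 clk=0 q=0 p=1 r=0
t12.Δ1 clk=1 q=0 p=1 r=0
t12.Δ2 clk=1 q=0 p=1 r=1
t12.Δ3 clk=1 q=1 p=1 r=1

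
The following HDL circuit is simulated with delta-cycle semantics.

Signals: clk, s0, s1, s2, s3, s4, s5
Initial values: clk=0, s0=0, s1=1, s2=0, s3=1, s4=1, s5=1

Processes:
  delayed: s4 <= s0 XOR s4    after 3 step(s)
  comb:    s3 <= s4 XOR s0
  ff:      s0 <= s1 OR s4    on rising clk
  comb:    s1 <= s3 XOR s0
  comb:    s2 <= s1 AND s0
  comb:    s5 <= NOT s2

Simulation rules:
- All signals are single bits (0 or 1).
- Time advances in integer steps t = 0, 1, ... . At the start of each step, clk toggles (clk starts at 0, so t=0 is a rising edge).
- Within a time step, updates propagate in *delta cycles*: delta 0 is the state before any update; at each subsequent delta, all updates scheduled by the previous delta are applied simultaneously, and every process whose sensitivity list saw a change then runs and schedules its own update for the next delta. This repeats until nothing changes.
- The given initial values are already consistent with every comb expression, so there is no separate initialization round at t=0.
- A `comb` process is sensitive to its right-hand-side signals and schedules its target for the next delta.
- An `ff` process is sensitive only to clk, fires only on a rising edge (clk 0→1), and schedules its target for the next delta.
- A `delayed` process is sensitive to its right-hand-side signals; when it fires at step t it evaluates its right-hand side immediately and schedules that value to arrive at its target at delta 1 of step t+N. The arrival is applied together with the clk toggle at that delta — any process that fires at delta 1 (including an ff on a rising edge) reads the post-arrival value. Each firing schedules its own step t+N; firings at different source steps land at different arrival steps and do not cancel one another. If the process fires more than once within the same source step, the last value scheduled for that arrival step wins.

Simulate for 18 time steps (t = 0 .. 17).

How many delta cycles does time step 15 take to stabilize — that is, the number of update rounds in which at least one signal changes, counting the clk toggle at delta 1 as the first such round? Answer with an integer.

[bits: s4,s2,clk,s1,s3,s0,s5]
t=0: Δ0=1001101 Δ1=1011101 Δ2=1011111 Δ3=1110011 Δ4=1011010 Δ5=1111011 Δ6=1111010 | 6Δ
t=1: Δ0=1111010 Δ1=1101010 | 1Δ
t=2: Δ0=1101010 Δ1=1111010 | 1Δ
t=3: Δ0=1111010 Δ1=0101010 Δ2=0101110 Δ3=0100110 Δ4=0000110 Δ5=0000111 | 5Δ
t=4: Δ0=0000111 Δ1=0010111 Δ2=0010101 Δ3=0011001 Δ4=0010001 | 4Δ
t=5: Δ0=0010001 Δ1=0000001 | 1Δ
t=6: Δ0=0000001 Δ1=1010001 Δ2=1010111 Δ3=1010011 Δ4=1011011 Δ5=1111011 Δ6=1111010 | 6Δ
t=7: Δ0=1111010 Δ1=0101010 Δ2=0101110 Δ3=0100110 Δ4=0000110 Δ5=0000111 | 5Δ
t=8: Δ0=0000111 Δ1=0010111 Δ2=0010101 Δ3=0011001 Δ4=0010001 | 4Δ
t=9: Δ0=0010001 Δ1=0000001 | 1Δ
t=10: Δ0=0000001 Δ1=1010001 Δ2=1010111 Δ3=1010011 Δ4=1011011 Δ5=1111011 Δ6=1111010 | 6Δ
t=11: Δ0=1111010 Δ1=0101010 Δ2=0101110 Δ3=0100110 Δ4=0000110 Δ5=0000111 | 5Δ
t=12: Δ0=0000111 Δ1=0010111 Δ2=0010101 Δ3=0011001 Δ4=0010001 | 4Δ
t=13: Δ0=0010001 Δ1=0000001 | 1Δ
t=14: Δ0=0000001 Δ1=1010001 Δ2=1010111 Δ3=1010011 Δ4=1011011 Δ5=1111011 Δ6=1111010 | 6Δ
t=15: Δ0=1111010 Δ1=0101010 Δ2=0101110 Δ3=0100110 Δ4=0000110 Δ5=0000111 | 5Δ
t=16: Δ0=0000111 Δ1=0010111 Δ2=0010101 Δ3=0011001 Δ4=0010001 | 4Δ
t=17: Δ0=0010001 Δ1=0000001 | 1Δ

5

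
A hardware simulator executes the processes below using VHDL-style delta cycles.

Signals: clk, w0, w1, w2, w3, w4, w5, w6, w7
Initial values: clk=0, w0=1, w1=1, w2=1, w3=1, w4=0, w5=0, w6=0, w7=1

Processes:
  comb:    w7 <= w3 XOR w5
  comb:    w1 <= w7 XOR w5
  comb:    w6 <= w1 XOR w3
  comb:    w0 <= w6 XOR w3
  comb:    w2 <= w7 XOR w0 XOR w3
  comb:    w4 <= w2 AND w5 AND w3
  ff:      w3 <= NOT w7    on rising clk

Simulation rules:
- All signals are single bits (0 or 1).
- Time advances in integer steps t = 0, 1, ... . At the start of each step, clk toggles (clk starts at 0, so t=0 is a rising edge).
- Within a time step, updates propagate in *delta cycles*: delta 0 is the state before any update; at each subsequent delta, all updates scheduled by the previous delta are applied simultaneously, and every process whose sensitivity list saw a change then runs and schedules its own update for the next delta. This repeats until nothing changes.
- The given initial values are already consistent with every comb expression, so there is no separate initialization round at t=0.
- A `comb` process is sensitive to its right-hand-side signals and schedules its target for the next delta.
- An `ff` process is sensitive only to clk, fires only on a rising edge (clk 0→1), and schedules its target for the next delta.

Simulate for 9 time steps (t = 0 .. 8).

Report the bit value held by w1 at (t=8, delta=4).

t=0 Δ0: w5=0 w6=0 w4=0 w7=1 w0=1 w3=1 w1=1 clk=0 w2=1
  Δ1: clk:0→1
  Δ2: w3:1→0
  Δ3: w6:0→1, w7:1→0, w0:1→0, w2:1→0
  Δ4: w0:0→1, w1:1→0
  Δ5: w6:1→0, w2:0→1
  Δ6: w0:1→0
  Δ7: w2:1→0
  (7Δ to stable)
t=1 Δ0: w5=0 w6=0 w4=0 w7=0 w0=0 w3=0 w1=0 clk=1 w2=0
  Δ1: clk:1→0
  (1Δ to stable)
t=2 Δ0: w5=0 w6=0 w4=0 w7=0 w0=0 w3=0 w1=0 clk=0 w2=0
  Δ1: clk:0→1
  Δ2: w3:0→1
  Δ3: w6:0→1, w7:0→1, w0:0→1, w2:0→1
  Δ4: w0:1→0, w1:0→1
  Δ5: w6:1→0, w2:1→0
  Δ6: w0:0→1
  Δ7: w2:0→1
  (7Δ to stable)
t=3 Δ0: w5=0 w6=0 w4=0 w7=1 w0=1 w3=1 w1=1 clk=1 w2=1
  Δ1: clk:1→0
  (1Δ to stable)
t=4 Δ0: w5=0 w6=0 w4=0 w7=1 w0=1 w3=1 w1=1 clk=0 w2=1
  Δ1: clk:0→1
  Δ2: w3:1→0
  Δ3: w6:0→1, w7:1→0, w0:1→0, w2:1→0
  Δ4: w0:0→1, w1:1→0
  Δ5: w6:1→0, w2:0→1
  Δ6: w0:1→0
  Δ7: w2:1→0
  (7Δ to stable)
t=5 Δ0: w5=0 w6=0 w4=0 w7=0 w0=0 w3=0 w1=0 clk=1 w2=0
  Δ1: clk:1→0
  (1Δ to stable)
t=6 Δ0: w5=0 w6=0 w4=0 w7=0 w0=0 w3=0 w1=0 clk=0 w2=0
  Δ1: clk:0→1
  Δ2: w3:0→1
  Δ3: w6:0→1, w7:0→1, w0:0→1, w2:0→1
  Δ4: w0:1→0, w1:0→1
  Δ5: w6:1→0, w2:1→0
  Δ6: w0:0→1
  Δ7: w2:0→1
  (7Δ to stable)
t=7 Δ0: w5=0 w6=0 w4=0 w7=1 w0=1 w3=1 w1=1 clk=1 w2=1
  Δ1: clk:1→0
  (1Δ to stable)
t=8 Δ0: w5=0 w6=0 w4=0 w7=1 w0=1 w3=1 w1=1 clk=0 w2=1
  Δ1: clk:0→1
  Δ2: w3:1→0
  Δ3: w6:0→1, w7:1→0, w0:1→0, w2:1→0
  Δ4: w0:0→1, w1:1→0
  Δ5: w6:1→0, w2:0→1
  Δ6: w0:1→0
  Δ7: w2:1→0
  (7Δ to stable)

0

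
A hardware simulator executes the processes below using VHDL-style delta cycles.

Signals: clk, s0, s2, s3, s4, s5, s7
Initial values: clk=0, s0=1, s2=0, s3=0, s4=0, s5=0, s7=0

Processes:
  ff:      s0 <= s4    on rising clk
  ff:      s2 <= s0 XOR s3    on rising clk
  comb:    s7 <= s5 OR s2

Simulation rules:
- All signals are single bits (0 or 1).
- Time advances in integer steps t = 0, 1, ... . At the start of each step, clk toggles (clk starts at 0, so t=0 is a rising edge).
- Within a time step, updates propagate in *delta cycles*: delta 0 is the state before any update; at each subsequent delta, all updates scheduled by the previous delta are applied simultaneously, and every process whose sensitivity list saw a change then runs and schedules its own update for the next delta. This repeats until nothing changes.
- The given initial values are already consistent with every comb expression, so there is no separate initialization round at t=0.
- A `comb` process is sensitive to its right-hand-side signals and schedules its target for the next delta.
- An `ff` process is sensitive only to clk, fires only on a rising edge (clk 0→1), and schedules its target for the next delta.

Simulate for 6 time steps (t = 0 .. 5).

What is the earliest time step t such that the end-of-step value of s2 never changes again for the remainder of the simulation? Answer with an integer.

2

t=0 Δ0: clk=0 s3=0 s2=0 s7=0 s0=1 s5=0 s4=0
  Δ1: clk:0→1
  Δ2: s2:0→1, s0:1→0
  Δ3: s7:0→1
  (3Δ to stable)
t=1 Δ0: clk=1 s3=0 s2=1 s7=1 s0=0 s5=0 s4=0
  Δ1: clk:1→0
  (1Δ to stable)
t=2 Δ0: clk=0 s3=0 s2=1 s7=1 s0=0 s5=0 s4=0
  Δ1: clk:0→1
  Δ2: s2:1→0
  Δ3: s7:1→0
  (3Δ to stable)
t=3 Δ0: clk=1 s3=0 s2=0 s7=0 s0=0 s5=0 s4=0
  Δ1: clk:1→0
  (1Δ to stable)
t=4 Δ0: clk=0 s3=0 s2=0 s7=0 s0=0 s5=0 s4=0
  Δ1: clk:0→1
  (1Δ to stable)
t=5 Δ0: clk=1 s3=0 s2=0 s7=0 s0=0 s5=0 s4=0
  Δ1: clk:1→0
  (1Δ to stable)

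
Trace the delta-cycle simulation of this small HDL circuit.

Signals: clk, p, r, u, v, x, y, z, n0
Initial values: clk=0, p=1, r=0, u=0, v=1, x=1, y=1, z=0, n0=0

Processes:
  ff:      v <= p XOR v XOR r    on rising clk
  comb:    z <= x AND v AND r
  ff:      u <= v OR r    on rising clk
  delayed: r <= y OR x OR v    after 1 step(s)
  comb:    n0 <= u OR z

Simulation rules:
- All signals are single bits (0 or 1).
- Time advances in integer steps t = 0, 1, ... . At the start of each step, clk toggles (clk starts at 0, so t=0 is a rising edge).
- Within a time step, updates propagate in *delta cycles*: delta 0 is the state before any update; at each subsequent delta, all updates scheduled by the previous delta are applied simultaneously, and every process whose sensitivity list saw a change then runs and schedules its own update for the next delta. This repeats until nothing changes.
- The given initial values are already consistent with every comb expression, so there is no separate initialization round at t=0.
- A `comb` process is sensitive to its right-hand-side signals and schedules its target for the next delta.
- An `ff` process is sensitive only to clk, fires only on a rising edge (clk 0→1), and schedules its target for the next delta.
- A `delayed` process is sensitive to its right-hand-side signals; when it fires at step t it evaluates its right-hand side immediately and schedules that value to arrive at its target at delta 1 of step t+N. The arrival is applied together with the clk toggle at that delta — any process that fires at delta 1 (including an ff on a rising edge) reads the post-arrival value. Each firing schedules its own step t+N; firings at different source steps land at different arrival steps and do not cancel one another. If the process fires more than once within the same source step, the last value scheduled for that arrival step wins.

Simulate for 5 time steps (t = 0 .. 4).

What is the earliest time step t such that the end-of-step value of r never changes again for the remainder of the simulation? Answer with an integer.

1

t=0 Δ0: n0=0 r=0 v=1 x=1 p=1 clk=0 z=0 y=1 u=0
  Δ1: clk:0→1
  Δ2: v:1→0, u:0→1
  Δ3: n0:0→1
  (3Δ to stable)
t=1 Δ0: n0=1 r=0 v=0 x=1 p=1 clk=1 z=0 y=1 u=1
  Δ1: r:0→1, clk:1→0
  (1Δ to stable)
t=2 Δ0: n0=1 r=1 v=0 x=1 p=1 clk=0 z=0 y=1 u=1
  Δ1: clk:0→1
  (1Δ to stable)
t=3 Δ0: n0=1 r=1 v=0 x=1 p=1 clk=1 z=0 y=1 u=1
  Δ1: clk:1→0
  (1Δ to stable)
t=4 Δ0: n0=1 r=1 v=0 x=1 p=1 clk=0 z=0 y=1 u=1
  Δ1: clk:0→1
  (1Δ to stable)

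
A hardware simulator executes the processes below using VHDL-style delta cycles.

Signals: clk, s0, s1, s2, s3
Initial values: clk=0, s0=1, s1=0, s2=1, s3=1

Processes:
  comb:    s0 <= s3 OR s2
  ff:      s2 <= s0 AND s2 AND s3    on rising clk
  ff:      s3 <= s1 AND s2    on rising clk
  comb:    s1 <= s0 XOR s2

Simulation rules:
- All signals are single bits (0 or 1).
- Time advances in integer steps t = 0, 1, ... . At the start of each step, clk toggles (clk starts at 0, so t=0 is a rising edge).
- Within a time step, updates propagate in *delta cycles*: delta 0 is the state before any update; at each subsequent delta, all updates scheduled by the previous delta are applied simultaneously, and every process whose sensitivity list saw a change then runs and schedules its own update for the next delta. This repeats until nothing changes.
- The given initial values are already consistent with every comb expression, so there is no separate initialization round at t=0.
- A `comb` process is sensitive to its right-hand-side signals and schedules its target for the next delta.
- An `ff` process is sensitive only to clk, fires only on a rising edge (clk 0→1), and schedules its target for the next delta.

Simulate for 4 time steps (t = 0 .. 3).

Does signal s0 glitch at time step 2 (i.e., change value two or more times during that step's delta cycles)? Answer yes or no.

t=0 Δ0: s3=1 clk=0 s2=1 s1=0 s0=1
  Δ1: clk:0→1
  Δ2: s3:1→0
  (2Δ to stable)
t=1 Δ0: s3=0 clk=1 s2=1 s1=0 s0=1
  Δ1: clk:1→0
  (1Δ to stable)
t=2 Δ0: s3=0 clk=0 s2=1 s1=0 s0=1
  Δ1: clk:0→1
  Δ2: s2:1→0
  Δ3: s1:0→1, s0:1→0
  Δ4: s1:1→0
  (4Δ to stable)
t=3 Δ0: s3=0 clk=1 s2=0 s1=0 s0=0
  Δ1: clk:1→0
  (1Δ to stable)

no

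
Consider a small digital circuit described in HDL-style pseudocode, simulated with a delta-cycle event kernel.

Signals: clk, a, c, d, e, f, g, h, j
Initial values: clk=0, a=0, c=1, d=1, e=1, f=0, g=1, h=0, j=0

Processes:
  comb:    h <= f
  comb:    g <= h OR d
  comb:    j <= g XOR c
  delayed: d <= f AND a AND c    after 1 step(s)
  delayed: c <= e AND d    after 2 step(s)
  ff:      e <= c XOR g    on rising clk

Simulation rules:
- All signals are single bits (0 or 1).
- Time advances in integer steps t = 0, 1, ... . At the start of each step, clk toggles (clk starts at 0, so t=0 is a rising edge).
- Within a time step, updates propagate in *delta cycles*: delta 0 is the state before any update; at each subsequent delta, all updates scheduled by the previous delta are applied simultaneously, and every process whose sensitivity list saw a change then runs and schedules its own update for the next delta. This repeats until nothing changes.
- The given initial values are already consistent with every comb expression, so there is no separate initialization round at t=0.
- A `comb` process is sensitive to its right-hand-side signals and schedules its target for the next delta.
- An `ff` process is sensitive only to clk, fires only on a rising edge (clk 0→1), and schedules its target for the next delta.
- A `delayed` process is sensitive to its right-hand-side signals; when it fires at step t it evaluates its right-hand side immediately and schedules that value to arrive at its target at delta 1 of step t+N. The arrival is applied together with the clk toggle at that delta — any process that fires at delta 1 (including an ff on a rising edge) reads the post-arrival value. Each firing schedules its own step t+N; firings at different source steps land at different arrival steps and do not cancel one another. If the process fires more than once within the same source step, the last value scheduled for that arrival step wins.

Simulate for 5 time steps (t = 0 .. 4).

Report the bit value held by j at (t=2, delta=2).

t=0 Δ0: g=1 h=0 clk=0 d=1 e=1 j=0 f=0 a=0 c=1
  Δ1: clk:0→1
  Δ2: e:1→0
  (2Δ to stable)
t=1 Δ0: g=1 h=0 clk=1 d=1 e=0 j=0 f=0 a=0 c=1
  Δ1: clk:1→0
  (1Δ to stable)
t=2 Δ0: g=1 h=0 clk=0 d=1 e=0 j=0 f=0 a=0 c=1
  Δ1: clk:0→1, c:1→0
  Δ2: e:0→1, j:0→1
  (2Δ to stable)
t=3 Δ0: g=1 h=0 clk=1 d=1 e=1 j=1 f=0 a=0 c=0
  Δ1: clk:1→0, d:1→0
  Δ2: g:1→0
  Δ3: j:1→0
  (3Δ to stable)
t=4 Δ0: g=0 h=0 clk=0 d=0 e=1 j=0 f=0 a=0 c=0
  Δ1: clk:0→1, c:0→1
  Δ2: j:0→1
  (2Δ to stable)

1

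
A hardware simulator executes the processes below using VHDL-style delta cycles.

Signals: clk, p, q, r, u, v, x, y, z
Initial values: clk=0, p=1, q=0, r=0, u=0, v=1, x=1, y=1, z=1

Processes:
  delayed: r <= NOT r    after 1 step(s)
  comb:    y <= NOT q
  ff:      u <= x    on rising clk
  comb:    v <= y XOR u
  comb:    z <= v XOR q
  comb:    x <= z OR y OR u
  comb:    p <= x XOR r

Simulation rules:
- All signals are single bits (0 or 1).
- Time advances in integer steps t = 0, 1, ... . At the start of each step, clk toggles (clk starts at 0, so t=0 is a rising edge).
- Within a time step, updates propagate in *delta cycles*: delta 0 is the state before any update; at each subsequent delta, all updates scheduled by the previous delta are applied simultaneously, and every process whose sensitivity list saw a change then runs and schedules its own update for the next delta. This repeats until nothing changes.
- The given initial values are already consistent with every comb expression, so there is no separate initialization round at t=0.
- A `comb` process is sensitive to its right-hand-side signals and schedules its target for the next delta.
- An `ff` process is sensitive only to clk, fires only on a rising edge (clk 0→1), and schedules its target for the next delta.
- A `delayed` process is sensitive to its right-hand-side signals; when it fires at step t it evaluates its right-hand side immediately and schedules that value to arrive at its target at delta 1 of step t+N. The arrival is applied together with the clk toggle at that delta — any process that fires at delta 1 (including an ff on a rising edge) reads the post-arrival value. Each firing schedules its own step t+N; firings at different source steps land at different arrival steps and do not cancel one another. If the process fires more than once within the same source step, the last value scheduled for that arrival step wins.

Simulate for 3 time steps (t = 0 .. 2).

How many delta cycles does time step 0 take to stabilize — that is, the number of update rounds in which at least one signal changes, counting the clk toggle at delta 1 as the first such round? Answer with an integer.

[bits: q,r,x,v,y,z,p,clk,u]
t=0: Δ0=001111100 Δ1=001111110 Δ2=001111111 Δ3=001011111 Δ4=001010111 | 4Δ
t=1: Δ0=001010111 Δ1=001010101 | 1Δ
t=2: Δ0=001010101 Δ1=001010111 | 1Δ

4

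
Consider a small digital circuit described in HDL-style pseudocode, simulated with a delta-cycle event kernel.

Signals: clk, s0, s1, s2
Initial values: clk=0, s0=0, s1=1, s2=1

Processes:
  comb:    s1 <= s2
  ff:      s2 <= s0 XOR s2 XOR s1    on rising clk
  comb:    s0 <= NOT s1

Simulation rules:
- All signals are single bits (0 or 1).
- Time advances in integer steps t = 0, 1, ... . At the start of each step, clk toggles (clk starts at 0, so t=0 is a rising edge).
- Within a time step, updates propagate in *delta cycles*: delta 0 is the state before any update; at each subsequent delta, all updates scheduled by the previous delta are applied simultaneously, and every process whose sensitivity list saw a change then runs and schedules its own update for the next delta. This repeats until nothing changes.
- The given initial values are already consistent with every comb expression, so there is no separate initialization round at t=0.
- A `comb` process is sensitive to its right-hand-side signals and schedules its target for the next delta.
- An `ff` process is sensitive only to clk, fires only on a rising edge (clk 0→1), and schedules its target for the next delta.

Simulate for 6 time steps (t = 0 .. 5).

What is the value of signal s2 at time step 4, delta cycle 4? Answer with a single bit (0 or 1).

0

[bits: s0,clk,s2,s1]
t=0: Δ0=0011 Δ1=0111 Δ2=0101 Δ3=0100 Δ4=1100 | 4Δ
t=1: Δ0=1100 Δ1=1000 | 1Δ
t=2: Δ0=1000 Δ1=1100 Δ2=1110 Δ3=1111 Δ4=0111 | 4Δ
t=3: Δ0=0111 Δ1=0011 | 1Δ
t=4: Δ0=0011 Δ1=0111 Δ2=0101 Δ3=0100 Δ4=1100 | 4Δ
t=5: Δ0=1100 Δ1=1000 | 1Δ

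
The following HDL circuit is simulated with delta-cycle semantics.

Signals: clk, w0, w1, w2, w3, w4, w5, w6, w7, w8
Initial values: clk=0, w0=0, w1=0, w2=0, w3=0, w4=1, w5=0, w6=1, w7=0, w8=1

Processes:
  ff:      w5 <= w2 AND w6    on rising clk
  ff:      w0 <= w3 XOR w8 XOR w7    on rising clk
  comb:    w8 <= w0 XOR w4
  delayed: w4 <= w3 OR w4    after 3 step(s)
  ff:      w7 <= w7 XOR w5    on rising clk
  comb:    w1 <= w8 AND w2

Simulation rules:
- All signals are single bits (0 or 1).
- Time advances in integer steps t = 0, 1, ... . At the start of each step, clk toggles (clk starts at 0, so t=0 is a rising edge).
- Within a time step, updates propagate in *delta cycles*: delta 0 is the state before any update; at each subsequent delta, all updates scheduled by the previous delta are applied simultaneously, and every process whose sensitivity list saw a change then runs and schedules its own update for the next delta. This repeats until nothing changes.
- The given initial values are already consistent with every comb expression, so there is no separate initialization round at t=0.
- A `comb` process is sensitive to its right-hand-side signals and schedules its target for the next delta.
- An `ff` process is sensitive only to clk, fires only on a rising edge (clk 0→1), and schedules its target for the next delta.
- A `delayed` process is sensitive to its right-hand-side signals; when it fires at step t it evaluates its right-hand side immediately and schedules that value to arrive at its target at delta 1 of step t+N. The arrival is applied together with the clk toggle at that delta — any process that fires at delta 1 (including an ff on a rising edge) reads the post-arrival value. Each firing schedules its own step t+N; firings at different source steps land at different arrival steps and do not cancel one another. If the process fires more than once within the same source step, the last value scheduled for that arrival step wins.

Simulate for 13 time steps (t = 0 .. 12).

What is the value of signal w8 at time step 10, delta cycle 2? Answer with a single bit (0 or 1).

0

t=0 Δ0: w0=0 clk=0 w5=0 w8=1 w6=1 w3=0 w1=0 w2=0 w4=1 w7=0
  Δ1: clk:0→1
  Δ2: w0:0→1
  Δ3: w8:1→0
  (3Δ to stable)
t=1 Δ0: w0=1 clk=1 w5=0 w8=0 w6=1 w3=0 w1=0 w2=0 w4=1 w7=0
  Δ1: clk:1→0
  (1Δ to stable)
t=2 Δ0: w0=1 clk=0 w5=0 w8=0 w6=1 w3=0 w1=0 w2=0 w4=1 w7=0
  Δ1: clk:0→1
  Δ2: w0:1→0
  Δ3: w8:0→1
  (3Δ to stable)
t=3 Δ0: w0=0 clk=1 w5=0 w8=1 w6=1 w3=0 w1=0 w2=0 w4=1 w7=0
  Δ1: clk:1→0
  (1Δ to stable)
t=4 Δ0: w0=0 clk=0 w5=0 w8=1 w6=1 w3=0 w1=0 w2=0 w4=1 w7=0
  Δ1: clk:0→1
  Δ2: w0:0→1
  Δ3: w8:1→0
  (3Δ to stable)
t=5 Δ0: w0=1 clk=1 w5=0 w8=0 w6=1 w3=0 w1=0 w2=0 w4=1 w7=0
  Δ1: clk:1→0
  (1Δ to stable)
t=6 Δ0: w0=1 clk=0 w5=0 w8=0 w6=1 w3=0 w1=0 w2=0 w4=1 w7=0
  Δ1: clk:0→1
  Δ2: w0:1→0
  Δ3: w8:0→1
  (3Δ to stable)
t=7 Δ0: w0=0 clk=1 w5=0 w8=1 w6=1 w3=0 w1=0 w2=0 w4=1 w7=0
  Δ1: clk:1→0
  (1Δ to stable)
t=8 Δ0: w0=0 clk=0 w5=0 w8=1 w6=1 w3=0 w1=0 w2=0 w4=1 w7=0
  Δ1: clk:0→1
  Δ2: w0:0→1
  Δ3: w8:1→0
  (3Δ to stable)
t=9 Δ0: w0=1 clk=1 w5=0 w8=0 w6=1 w3=0 w1=0 w2=0 w4=1 w7=0
  Δ1: clk:1→0
  (1Δ to stable)
t=10 Δ0: w0=1 clk=0 w5=0 w8=0 w6=1 w3=0 w1=0 w2=0 w4=1 w7=0
  Δ1: clk:0→1
  Δ2: w0:1→0
  Δ3: w8:0→1
  (3Δ to stable)
t=11 Δ0: w0=0 clk=1 w5=0 w8=1 w6=1 w3=0 w1=0 w2=0 w4=1 w7=0
  Δ1: clk:1→0
  (1Δ to stable)
t=12 Δ0: w0=0 clk=0 w5=0 w8=1 w6=1 w3=0 w1=0 w2=0 w4=1 w7=0
  Δ1: clk:0→1
  Δ2: w0:0→1
  Δ3: w8:1→0
  (3Δ to stable)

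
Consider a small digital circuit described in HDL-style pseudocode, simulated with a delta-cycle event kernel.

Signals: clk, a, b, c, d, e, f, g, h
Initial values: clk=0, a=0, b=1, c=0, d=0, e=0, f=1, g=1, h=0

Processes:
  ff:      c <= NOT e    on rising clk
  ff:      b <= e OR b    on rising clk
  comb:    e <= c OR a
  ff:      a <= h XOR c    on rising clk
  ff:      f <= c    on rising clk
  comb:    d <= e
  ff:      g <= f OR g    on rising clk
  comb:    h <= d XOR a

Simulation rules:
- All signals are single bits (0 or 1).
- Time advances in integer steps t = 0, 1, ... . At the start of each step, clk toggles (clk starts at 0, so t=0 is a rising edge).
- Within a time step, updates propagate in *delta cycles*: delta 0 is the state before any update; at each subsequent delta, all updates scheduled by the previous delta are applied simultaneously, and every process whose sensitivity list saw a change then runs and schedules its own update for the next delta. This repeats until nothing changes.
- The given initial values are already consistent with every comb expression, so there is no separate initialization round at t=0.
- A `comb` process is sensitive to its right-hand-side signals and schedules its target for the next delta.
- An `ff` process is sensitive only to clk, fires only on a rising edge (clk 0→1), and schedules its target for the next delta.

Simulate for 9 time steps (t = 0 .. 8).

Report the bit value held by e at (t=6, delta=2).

t0.Δ0 e=0 b=1 c=0 f=1 d=0 clk=0 h=0 g=1 a=0
t0.Δ1 e=0 b=1 c=0 f=1 d=0 clk=1 h=0 g=1 a=0
t0.Δ2 e=0 b=1 c=1 f=0 d=0 clk=1 h=0 g=1 a=0
t0.Δ3 e=1 b=1 c=1 f=0 d=0 clk=1 h=0 g=1 a=0
t0.Δ4 e=1 b=1 c=1 f=0 d=1 clk=1 h=0 g=1 a=0
t0.Δ5 e=1 b=1 c=1 f=0 d=1 clk=1 h=1 g=1 a=0
t1.Δ0 e=1 b=1 c=1 f=0 d=1 clk=1 h=1 g=1 a=0
t1.Δ1 e=1 b=1 c=1 f=0 d=1 clk=0 h=1 g=1 a=0
t2.Δ0 e=1 b=1 c=1 f=0 d=1 clk=0 h=1 g=1 a=0
t2.Δ1 e=1 b=1 c=1 f=0 d=1 clk=1 h=1 g=1 a=0
t2.Δ2 e=1 b=1 c=0 f=1 d=1 clk=1 h=1 g=1 a=0
t2.Δ3 e=0 b=1 c=0 f=1 d=1 clk=1 h=1 g=1 a=0
t2.Δ4 e=0 b=1 c=0 f=1 d=0 clk=1 h=1 g=1 a=0
t2.Δ5 e=0 b=1 c=0 f=1 d=0 clk=1 h=0 g=1 a=0
t3.Δ0 e=0 b=1 c=0 f=1 d=0 clk=1 h=0 g=1 a=0
t3.Δ1 e=0 b=1 c=0 f=1 d=0 clk=0 h=0 g=1 a=0
t4.Δ0 e=0 b=1 c=0 f=1 d=0 clk=0 h=0 g=1 a=0
t4.Δ1 e=0 b=1 c=0 f=1 d=0 clk=1 h=0 g=1 a=0
t4.Δ2 e=0 b=1 c=1 f=0 d=0 clk=1 h=0 g=1 a=0
t4.Δ3 e=1 b=1 c=1 f=0 d=0 clk=1 h=0 g=1 a=0
t4.Δ4 e=1 b=1 c=1 f=0 d=1 clk=1 h=0 g=1 a=0
t4.Δ5 e=1 b=1 c=1 f=0 d=1 clk=1 h=1 g=1 a=0
t5.Δ0 e=1 b=1 c=1 f=0 d=1 clk=1 h=1 g=1 a=0
t5.Δ1 e=1 b=1 c=1 f=0 d=1 clk=0 h=1 g=1 a=0
t6.Δ0 e=1 b=1 c=1 f=0 d=1 clk=0 h=1 g=1 a=0
t6.Δ1 e=1 b=1 c=1 f=0 d=1 clk=1 h=1 g=1 a=0
t6.Δ2 e=1 b=1 c=0 f=1 d=1 clk=1 h=1 g=1 a=0
t6.Δ3 e=0 b=1 c=0 f=1 d=1 clk=1 h=1 g=1 a=0
t6.Δ4 e=0 b=1 c=0 f=1 d=0 clk=1 h=1 g=1 a=0
t6.Δ5 e=0 b=1 c=0 f=1 d=0 clk=1 h=0 g=1 a=0
t7.Δ0 e=0 b=1 c=0 f=1 d=0 clk=1 h=0 g=1 a=0
t7.Δ1 e=0 b=1 c=0 f=1 d=0 clk=0 h=0 g=1 a=0
t8.Δ0 e=0 b=1 c=0 f=1 d=0 clk=0 h=0 g=1 a=0
t8.Δ1 e=0 b=1 c=0 f=1 d=0 clk=1 h=0 g=1 a=0
t8.Δ2 e=0 b=1 c=1 f=0 d=0 clk=1 h=0 g=1 a=0
t8.Δ3 e=1 b=1 c=1 f=0 d=0 clk=1 h=0 g=1 a=0
t8.Δ4 e=1 b=1 c=1 f=0 d=1 clk=1 h=0 g=1 a=0
t8.Δ5 e=1 b=1 c=1 f=0 d=1 clk=1 h=1 g=1 a=0

1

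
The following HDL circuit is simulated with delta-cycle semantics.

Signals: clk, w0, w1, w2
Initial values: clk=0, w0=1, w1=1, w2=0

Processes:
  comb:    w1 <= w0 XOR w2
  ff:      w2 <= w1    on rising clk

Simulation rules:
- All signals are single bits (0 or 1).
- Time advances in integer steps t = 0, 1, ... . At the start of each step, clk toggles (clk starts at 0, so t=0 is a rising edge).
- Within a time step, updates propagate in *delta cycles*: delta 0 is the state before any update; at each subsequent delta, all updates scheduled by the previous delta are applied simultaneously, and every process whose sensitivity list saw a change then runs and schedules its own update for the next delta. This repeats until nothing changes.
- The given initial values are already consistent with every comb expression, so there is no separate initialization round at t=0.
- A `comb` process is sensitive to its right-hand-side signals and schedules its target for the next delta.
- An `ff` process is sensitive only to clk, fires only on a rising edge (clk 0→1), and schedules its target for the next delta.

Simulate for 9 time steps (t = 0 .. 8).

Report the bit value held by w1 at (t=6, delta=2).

[bits: w2,clk,w1,w0]
t=0: Δ0=0011 Δ1=0111 Δ2=1111 Δ3=1101 | 3Δ
t=1: Δ0=1101 Δ1=1001 | 1Δ
t=2: Δ0=1001 Δ1=1101 Δ2=0101 Δ3=0111 | 3Δ
t=3: Δ0=0111 Δ1=0011 | 1Δ
t=4: Δ0=0011 Δ1=0111 Δ2=1111 Δ3=1101 | 3Δ
t=5: Δ0=1101 Δ1=1001 | 1Δ
t=6: Δ0=1001 Δ1=1101 Δ2=0101 Δ3=0111 | 3Δ
t=7: Δ0=0111 Δ1=0011 | 1Δ
t=8: Δ0=0011 Δ1=0111 Δ2=1111 Δ3=1101 | 3Δ

0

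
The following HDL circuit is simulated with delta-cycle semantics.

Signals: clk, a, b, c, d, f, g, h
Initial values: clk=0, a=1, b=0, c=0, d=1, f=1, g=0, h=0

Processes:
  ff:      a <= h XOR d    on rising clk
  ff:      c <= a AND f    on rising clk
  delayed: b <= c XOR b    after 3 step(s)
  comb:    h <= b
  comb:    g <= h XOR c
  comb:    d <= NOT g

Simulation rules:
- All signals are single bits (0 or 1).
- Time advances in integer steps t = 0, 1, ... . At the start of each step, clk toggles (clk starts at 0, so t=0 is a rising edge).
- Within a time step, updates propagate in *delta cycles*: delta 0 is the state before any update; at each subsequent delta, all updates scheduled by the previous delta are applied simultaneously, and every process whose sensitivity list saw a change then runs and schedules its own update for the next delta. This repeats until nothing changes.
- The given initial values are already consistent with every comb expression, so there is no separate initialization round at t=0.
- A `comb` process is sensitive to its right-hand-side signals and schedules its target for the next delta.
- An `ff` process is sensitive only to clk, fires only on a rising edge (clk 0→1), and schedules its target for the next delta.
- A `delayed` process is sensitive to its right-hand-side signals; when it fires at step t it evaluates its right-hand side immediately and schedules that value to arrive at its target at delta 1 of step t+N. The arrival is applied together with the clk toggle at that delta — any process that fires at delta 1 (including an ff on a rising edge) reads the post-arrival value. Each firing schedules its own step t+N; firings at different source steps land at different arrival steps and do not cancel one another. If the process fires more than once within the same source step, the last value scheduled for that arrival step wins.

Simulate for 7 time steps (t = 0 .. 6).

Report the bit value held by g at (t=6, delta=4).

0

t0.Δ0 b=0 f=1 g=0 c=0 clk=0 a=1 h=0 d=1
t0.Δ1 b=0 f=1 g=0 c=0 clk=1 a=1 h=0 d=1
t0.Δ2 b=0 f=1 g=0 c=1 clk=1 a=1 h=0 d=1
t0.Δ3 b=0 f=1 g=1 c=1 clk=1 a=1 h=0 d=1
t0.Δ4 b=0 f=1 g=1 c=1 clk=1 a=1 h=0 d=0
t1.Δ0 b=0 f=1 g=1 c=1 clk=1 a=1 h=0 d=0
t1.Δ1 b=0 f=1 g=1 c=1 clk=0 a=1 h=0 d=0
t2.Δ0 b=0 f=1 g=1 c=1 clk=0 a=1 h=0 d=0
t2.Δ1 b=0 f=1 g=1 c=1 clk=1 a=1 h=0 d=0
t2.Δ2 b=0 f=1 g=1 c=1 clk=1 a=0 h=0 d=0
t3.Δ0 b=0 f=1 g=1 c=1 clk=1 a=0 h=0 d=0
t3.Δ1 b=1 f=1 g=1 c=1 clk=0 a=0 h=0 d=0
t3.Δ2 b=1 f=1 g=1 c=1 clk=0 a=0 h=1 d=0
t3.Δ3 b=1 f=1 g=0 c=1 clk=0 a=0 h=1 d=0
t3.Δ4 b=1 f=1 g=0 c=1 clk=0 a=0 h=1 d=1
t4.Δ0 b=1 f=1 g=0 c=1 clk=0 a=0 h=1 d=1
t4.Δ1 b=1 f=1 g=0 c=1 clk=1 a=0 h=1 d=1
t4.Δ2 b=1 f=1 g=0 c=0 clk=1 a=0 h=1 d=1
t4.Δ3 b=1 f=1 g=1 c=0 clk=1 a=0 h=1 d=1
t4.Δ4 b=1 f=1 g=1 c=0 clk=1 a=0 h=1 d=0
t5.Δ0 b=1 f=1 g=1 c=0 clk=1 a=0 h=1 d=0
t5.Δ1 b=1 f=1 g=1 c=0 clk=0 a=0 h=1 d=0
t6.Δ0 b=1 f=1 g=1 c=0 clk=0 a=0 h=1 d=0
t6.Δ1 b=0 f=1 g=1 c=0 clk=1 a=0 h=1 d=0
t6.Δ2 b=0 f=1 g=1 c=0 clk=1 a=1 h=0 d=0
t6.Δ3 b=0 f=1 g=0 c=0 clk=1 a=1 h=0 d=0
t6.Δ4 b=0 f=1 g=0 c=0 clk=1 a=1 h=0 d=1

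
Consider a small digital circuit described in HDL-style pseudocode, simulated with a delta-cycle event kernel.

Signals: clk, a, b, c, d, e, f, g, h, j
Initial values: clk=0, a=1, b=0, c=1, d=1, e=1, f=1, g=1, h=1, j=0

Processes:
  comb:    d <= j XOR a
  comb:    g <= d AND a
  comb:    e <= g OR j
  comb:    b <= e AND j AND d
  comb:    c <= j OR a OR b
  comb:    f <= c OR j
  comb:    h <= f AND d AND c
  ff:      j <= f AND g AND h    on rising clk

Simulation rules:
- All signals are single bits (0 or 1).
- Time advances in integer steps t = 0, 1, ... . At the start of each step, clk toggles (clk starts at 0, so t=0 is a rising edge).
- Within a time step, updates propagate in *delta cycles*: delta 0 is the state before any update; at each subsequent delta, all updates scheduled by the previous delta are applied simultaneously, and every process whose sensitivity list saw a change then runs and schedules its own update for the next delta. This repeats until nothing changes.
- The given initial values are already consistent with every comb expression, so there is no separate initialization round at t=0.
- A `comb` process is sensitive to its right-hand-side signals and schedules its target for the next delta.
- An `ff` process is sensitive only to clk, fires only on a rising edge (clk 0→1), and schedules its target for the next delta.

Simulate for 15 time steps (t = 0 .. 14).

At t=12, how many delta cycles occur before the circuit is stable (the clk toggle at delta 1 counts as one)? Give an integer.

4

[bits: h,d,a,b,clk,e,g,j,f,c]
t=0: Δ0=1110011011 Δ1=1110111011 Δ2=1110111111 Δ3=1011111111 Δ4=0010110111 | 4Δ
t=1: Δ0=0010110111 Δ1=0010010111 | 1Δ
t=2: Δ0=0010010111 Δ1=0010110111 Δ2=0010110011 Δ3=0110100011 Δ4=1110101011 Δ5=1110111011 | 5Δ
t=3: Δ0=1110111011 Δ1=1110011011 | 1Δ
t=4: Δ0=1110011011 Δ1=1110111011 Δ2=1110111111 Δ3=1011111111 Δ4=0010110111 | 4Δ
t=5: Δ0=0010110111 Δ1=0010010111 | 1Δ
t=6: Δ0=0010010111 Δ1=0010110111 Δ2=0010110011 Δ3=0110100011 Δ4=1110101011 Δ5=1110111011 | 5Δ
t=7: Δ0=1110111011 Δ1=1110011011 | 1Δ
t=8: Δ0=1110011011 Δ1=1110111011 Δ2=1110111111 Δ3=1011111111 Δ4=0010110111 | 4Δ
t=9: Δ0=0010110111 Δ1=0010010111 | 1Δ
t=10: Δ0=0010010111 Δ1=0010110111 Δ2=0010110011 Δ3=0110100011 Δ4=1110101011 Δ5=1110111011 | 5Δ
t=11: Δ0=1110111011 Δ1=1110011011 | 1Δ
t=12: Δ0=1110011011 Δ1=1110111011 Δ2=1110111111 Δ3=1011111111 Δ4=0010110111 | 4Δ
t=13: Δ0=0010110111 Δ1=0010010111 | 1Δ
t=14: Δ0=0010010111 Δ1=0010110111 Δ2=0010110011 Δ3=0110100011 Δ4=1110101011 Δ5=1110111011 | 5Δ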